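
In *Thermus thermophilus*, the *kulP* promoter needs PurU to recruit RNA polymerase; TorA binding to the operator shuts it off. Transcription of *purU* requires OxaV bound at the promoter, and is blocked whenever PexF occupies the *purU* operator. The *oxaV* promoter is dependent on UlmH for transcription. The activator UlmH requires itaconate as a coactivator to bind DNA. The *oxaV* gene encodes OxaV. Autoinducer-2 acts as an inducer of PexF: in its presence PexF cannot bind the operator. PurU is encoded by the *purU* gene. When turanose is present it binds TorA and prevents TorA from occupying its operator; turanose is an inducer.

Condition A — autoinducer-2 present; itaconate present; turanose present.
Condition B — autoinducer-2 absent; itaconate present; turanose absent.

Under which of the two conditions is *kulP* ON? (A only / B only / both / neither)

A only

Condition A:
Autoinducer-2 is present, so PexF is inactive.
Itaconate is present, so UlmH is active.
No repressor is bound and UlmH is active, so *oxaV* is transcribed.
So OxaV is produced and active.
No repressor is bound and OxaV is active, so *purU* is transcribed.
So PurU is produced and active.
Turanose is present, so TorA is inactive.
No repressor is bound and PurU is active, so *kulP* is transcribed.
→ *kulP* is ON in A.
Condition B:
Autoinducer-2 is absent, so PexF is active.
Itaconate is present, so UlmH is active.
No repressor is bound and UlmH is active, so *oxaV* is transcribed.
So OxaV is produced and active.
With repressor PexF bound, *purU* is not transcribed.
So PurU is not produced.
Turanose is absent, so TorA is active.
With repressor TorA bound, *kulP* is not transcribed.
→ *kulP* is OFF in B.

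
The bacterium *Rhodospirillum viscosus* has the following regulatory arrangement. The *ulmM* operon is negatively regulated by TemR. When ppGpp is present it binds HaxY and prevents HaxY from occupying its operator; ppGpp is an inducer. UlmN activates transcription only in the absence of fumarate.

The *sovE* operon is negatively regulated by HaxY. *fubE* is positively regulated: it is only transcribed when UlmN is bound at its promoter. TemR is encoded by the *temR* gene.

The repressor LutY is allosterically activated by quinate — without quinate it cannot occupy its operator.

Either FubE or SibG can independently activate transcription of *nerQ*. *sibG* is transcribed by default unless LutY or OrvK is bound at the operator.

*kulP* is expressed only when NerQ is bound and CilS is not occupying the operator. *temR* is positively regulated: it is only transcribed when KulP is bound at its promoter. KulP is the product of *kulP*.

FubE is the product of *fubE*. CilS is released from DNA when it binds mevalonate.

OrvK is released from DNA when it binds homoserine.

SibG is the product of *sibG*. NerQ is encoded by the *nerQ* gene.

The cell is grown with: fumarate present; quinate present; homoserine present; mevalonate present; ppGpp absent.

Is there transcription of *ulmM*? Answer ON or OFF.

Fumarate is present, so UlmN is inactive.
Required activator UlmN is absent, so *fubE* is not transcribed.
So FubE is not produced.
Quinate is present, so LutY is active.
Homoserine is present, so OrvK is inactive.
With repressor LutY bound, *sibG* is not transcribed.
So SibG is not produced.
No activator is available at the *nerQ* promoter, so *nerQ* is not transcribed.
So NerQ is not produced.
Mevalonate is present, so CilS is inactive.
Required activator NerQ is absent, so *kulP* is not transcribed.
So KulP is not produced.
Required activator KulP is absent, so *temR* is not transcribed.
So TemR is not produced.
With no repressor bound, *ulmM* is transcribed.

ON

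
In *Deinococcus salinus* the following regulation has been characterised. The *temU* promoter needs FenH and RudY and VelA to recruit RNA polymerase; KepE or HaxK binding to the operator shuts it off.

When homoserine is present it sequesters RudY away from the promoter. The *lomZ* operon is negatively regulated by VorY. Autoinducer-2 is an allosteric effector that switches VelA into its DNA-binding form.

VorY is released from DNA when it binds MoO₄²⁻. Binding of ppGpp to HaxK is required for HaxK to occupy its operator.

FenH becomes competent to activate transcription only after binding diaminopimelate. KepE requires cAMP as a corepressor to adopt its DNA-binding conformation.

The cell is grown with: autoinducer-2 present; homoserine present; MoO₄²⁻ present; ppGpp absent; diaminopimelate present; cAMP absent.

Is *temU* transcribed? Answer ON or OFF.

Diaminopimelate is present, so FenH is active.
cAMP is absent, so KepE is inactive.
Homoserine is present, so RudY is inactive.
Autoinducer-2 is present, so VelA is active.
ppGpp is absent, so HaxK is inactive.
Required activator RudY is absent, so *temU* is not transcribed.

OFF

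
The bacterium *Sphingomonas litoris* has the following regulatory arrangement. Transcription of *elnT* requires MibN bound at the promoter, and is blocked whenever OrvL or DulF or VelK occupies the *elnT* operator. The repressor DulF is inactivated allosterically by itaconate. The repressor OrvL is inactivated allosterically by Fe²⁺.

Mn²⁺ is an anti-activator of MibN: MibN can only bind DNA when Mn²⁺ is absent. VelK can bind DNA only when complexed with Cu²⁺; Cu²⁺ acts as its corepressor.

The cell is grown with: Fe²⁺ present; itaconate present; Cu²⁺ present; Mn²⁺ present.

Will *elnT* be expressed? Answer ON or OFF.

OFF

Fe²⁺ is present, so OrvL is inactive.
Mn²⁺ is present, so MibN is inactive.
Itaconate is present, so DulF is inactive.
Cu²⁺ is present, so VelK is active.
With repressor VelK bound, *elnT* is not transcribed.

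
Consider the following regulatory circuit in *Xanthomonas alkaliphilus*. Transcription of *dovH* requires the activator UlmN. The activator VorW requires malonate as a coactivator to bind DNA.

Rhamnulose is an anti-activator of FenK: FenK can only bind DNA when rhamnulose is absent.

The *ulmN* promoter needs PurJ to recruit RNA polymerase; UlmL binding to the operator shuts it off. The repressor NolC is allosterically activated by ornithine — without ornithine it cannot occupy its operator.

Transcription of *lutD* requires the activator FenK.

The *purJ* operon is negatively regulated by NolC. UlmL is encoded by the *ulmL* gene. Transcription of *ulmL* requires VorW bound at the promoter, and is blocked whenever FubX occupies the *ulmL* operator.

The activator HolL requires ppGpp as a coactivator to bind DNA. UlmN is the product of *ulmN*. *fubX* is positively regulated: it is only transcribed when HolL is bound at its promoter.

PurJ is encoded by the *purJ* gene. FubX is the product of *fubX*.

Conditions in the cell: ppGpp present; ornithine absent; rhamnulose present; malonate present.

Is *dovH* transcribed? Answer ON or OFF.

ON

ppGpp is present, so HolL is active.
No repressor is bound and HolL is active, so *fubX* is transcribed.
So FubX is produced and active.
Malonate is present, so VorW is active.
With repressor FubX bound, *ulmL* is not transcribed.
So UlmL is not produced.
Ornithine is absent, so NolC is inactive.
With no repressor bound, *purJ* is transcribed.
So PurJ is produced and active.
No repressor is bound and PurJ is active, so *ulmN* is transcribed.
So UlmN is produced and active.
No repressor is bound and UlmN is active, so *dovH* is transcribed.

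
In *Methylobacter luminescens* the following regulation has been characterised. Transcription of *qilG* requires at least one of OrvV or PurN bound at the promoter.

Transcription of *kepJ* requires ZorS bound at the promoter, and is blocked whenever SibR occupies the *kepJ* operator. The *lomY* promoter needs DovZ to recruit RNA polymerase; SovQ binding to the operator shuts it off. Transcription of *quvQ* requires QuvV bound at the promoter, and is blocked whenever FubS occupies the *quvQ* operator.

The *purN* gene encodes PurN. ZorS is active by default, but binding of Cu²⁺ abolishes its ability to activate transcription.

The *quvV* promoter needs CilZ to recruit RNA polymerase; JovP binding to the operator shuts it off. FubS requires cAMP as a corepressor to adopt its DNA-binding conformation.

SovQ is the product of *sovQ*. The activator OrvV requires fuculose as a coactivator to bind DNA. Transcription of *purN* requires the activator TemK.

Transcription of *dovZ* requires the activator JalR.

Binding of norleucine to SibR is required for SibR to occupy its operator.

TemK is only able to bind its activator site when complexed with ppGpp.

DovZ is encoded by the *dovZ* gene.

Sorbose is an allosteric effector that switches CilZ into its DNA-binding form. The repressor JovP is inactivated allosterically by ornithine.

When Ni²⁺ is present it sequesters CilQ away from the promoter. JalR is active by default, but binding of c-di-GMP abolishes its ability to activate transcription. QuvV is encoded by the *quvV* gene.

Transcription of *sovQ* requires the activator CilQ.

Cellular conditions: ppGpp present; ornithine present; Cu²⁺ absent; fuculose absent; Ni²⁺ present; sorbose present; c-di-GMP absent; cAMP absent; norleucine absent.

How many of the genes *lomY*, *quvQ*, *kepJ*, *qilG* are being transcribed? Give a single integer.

4

Ni²⁺ is present, so CilQ is inactive.
Required activator CilQ is absent, so *sovQ* is not transcribed.
So SovQ is not produced.
c-di-GMP is absent, so JalR is active.
No repressor is bound and JalR is active, so *dovZ* is transcribed.
So DovZ is produced and active.
No repressor is bound and DovZ is active, so *lomY* is transcribed.
→ *lomY* is ON.
cAMP is absent, so FubS is inactive.
Ornithine is present, so JovP is inactive.
Sorbose is present, so CilZ is active.
No repressor is bound and CilZ is active, so *quvV* is transcribed.
So QuvV is produced and active.
No repressor is bound and QuvV is active, so *quvQ* is transcribed.
→ *quvQ* is ON.
Norleucine is absent, so SibR is inactive.
Cu²⁺ is absent, so ZorS is active.
No repressor is bound and ZorS is active, so *kepJ* is transcribed.
→ *kepJ* is ON.
Fuculose is absent, so OrvV is inactive.
ppGpp is present, so TemK is active.
No repressor is bound and TemK is active, so *purN* is transcribed.
So PurN is produced and active.
Activator PurN is present, so *qilG* is transcribed.
→ *qilG* is ON.
4 of the 4 genes are transcribed.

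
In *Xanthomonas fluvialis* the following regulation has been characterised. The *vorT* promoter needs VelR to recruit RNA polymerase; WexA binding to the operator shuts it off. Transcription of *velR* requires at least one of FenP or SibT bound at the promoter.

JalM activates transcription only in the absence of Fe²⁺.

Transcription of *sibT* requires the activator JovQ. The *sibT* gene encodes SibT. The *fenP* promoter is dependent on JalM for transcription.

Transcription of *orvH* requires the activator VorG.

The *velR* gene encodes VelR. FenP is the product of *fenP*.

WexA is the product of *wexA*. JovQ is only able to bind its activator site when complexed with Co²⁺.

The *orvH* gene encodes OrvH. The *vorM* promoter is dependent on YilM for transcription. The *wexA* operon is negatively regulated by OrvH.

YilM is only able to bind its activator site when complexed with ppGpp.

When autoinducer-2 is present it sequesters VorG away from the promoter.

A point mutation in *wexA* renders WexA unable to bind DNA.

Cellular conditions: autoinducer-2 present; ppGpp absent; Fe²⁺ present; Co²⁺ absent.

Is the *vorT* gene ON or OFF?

WexA is non-functional in this strain, so it has no effect.
Fe²⁺ is present, so JalM is inactive.
Required activator JalM is absent, so *fenP* is not transcribed.
So FenP is not produced.
Co²⁺ is absent, so JovQ is inactive.
Required activator JovQ is absent, so *sibT* is not transcribed.
So SibT is not produced.
No activator is available at the *velR* promoter, so *velR* is not transcribed.
So VelR is not produced.
Required activator VelR is absent, so *vorT* is not transcribed.

OFF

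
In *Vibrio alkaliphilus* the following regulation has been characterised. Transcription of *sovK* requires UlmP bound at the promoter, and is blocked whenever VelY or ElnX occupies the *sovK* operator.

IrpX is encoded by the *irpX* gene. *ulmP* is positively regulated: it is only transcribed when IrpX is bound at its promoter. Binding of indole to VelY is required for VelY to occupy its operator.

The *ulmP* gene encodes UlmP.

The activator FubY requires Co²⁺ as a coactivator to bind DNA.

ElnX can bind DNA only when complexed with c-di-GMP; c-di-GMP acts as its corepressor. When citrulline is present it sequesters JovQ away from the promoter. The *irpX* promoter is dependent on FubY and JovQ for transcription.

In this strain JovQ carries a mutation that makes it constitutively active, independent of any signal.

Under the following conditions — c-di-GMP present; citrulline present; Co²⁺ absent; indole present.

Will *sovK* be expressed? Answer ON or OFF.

OFF

Indole is present, so VelY is active.
c-di-GMP is present, so ElnX is active.
Co²⁺ is absent, so FubY is inactive.
JovQ is constitutively active in this strain.
Required activator FubY is absent, so *irpX* is not transcribed.
So IrpX is not produced.
Required activator IrpX is absent, so *ulmP* is not transcribed.
So UlmP is not produced.
With repressor VelY bound, *sovK* is not transcribed.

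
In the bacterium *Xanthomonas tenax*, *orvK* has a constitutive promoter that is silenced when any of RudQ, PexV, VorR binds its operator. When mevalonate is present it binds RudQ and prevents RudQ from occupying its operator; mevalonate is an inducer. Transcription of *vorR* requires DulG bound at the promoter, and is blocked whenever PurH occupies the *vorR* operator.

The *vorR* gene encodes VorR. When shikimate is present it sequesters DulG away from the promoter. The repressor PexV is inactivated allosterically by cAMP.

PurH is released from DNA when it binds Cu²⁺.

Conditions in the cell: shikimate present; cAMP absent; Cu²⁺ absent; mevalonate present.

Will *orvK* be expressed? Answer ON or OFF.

Mevalonate is present, so RudQ is inactive.
cAMP is absent, so PexV is active.
Cu²⁺ is absent, so PurH is active.
Shikimate is present, so DulG is inactive.
With repressor PurH bound, *vorR* is not transcribed.
So VorR is not produced.
With repressor PexV bound, *orvK* is not transcribed.

OFF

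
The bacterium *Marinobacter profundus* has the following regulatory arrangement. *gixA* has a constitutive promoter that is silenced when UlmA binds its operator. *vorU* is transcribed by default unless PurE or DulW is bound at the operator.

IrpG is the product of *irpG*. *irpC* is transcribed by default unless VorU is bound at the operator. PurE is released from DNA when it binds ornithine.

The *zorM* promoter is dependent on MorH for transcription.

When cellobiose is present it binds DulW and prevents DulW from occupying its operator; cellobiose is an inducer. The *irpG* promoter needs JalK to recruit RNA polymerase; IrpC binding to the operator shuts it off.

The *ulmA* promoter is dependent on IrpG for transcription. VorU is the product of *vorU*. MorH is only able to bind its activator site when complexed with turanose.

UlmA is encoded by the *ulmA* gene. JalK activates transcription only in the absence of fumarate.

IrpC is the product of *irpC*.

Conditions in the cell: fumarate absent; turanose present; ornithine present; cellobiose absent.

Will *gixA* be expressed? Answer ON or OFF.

ON

Ornithine is present, so PurE is inactive.
Cellobiose is absent, so DulW is active.
With repressor DulW bound, *vorU* is not transcribed.
So VorU is not produced.
With no repressor bound, *irpC* is transcribed.
So IrpC is produced and active.
Fumarate is absent, so JalK is active.
With repressor IrpC bound, *irpG* is not transcribed.
So IrpG is not produced.
Required activator IrpG is absent, so *ulmA* is not transcribed.
So UlmA is not produced.
With no repressor bound, *gixA* is transcribed.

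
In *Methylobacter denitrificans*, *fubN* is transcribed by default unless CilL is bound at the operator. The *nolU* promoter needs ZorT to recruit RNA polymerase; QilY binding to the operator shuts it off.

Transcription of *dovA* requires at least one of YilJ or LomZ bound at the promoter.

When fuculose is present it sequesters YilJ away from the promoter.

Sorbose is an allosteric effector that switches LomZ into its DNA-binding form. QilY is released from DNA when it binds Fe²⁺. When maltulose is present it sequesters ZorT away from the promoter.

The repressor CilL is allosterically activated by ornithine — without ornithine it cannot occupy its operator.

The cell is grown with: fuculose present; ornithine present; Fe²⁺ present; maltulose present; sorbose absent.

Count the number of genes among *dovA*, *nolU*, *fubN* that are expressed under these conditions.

Fuculose is present, so YilJ is inactive.
Sorbose is absent, so LomZ is inactive.
No activator is available at the *dovA* promoter, so *dovA* is not transcribed.
→ *dovA* is OFF.
Maltulose is present, so ZorT is inactive.
Fe²⁺ is present, so QilY is inactive.
Required activator ZorT is absent, so *nolU* is not transcribed.
→ *nolU* is OFF.
Ornithine is present, so CilL is active.
With repressor CilL bound, *fubN* is not transcribed.
→ *fubN* is OFF.
0 of the 3 genes are transcribed.

0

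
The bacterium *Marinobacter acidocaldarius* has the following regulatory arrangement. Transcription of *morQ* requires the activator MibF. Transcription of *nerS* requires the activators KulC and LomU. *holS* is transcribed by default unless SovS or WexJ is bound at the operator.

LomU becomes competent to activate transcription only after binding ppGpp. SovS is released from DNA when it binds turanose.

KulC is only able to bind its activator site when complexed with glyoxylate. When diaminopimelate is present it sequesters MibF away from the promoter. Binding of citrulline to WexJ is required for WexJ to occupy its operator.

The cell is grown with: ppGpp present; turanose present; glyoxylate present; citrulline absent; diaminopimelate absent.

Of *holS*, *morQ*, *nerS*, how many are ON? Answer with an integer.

Turanose is present, so SovS is inactive.
Citrulline is absent, so WexJ is inactive.
With no repressor bound, *holS* is transcribed.
→ *holS* is ON.
Diaminopimelate is absent, so MibF is active.
No repressor is bound and MibF is active, so *morQ* is transcribed.
→ *morQ* is ON.
Glyoxylate is present, so KulC is active.
ppGpp is present, so LomU is active.
No repressor is bound and KulC and LomU are active, so *nerS* is transcribed.
→ *nerS* is ON.
3 of the 3 genes are transcribed.

3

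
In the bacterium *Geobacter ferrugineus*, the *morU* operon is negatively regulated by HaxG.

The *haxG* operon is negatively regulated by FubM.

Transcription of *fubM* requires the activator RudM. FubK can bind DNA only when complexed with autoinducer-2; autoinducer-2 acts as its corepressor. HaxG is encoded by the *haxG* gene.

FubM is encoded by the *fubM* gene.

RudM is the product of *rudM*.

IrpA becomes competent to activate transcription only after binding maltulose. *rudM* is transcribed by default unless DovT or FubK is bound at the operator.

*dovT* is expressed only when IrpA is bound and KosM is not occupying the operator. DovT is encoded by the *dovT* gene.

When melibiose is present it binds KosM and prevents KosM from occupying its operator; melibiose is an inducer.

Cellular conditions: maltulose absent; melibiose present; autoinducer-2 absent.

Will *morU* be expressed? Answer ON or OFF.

Maltulose is absent, so IrpA is inactive.
Melibiose is present, so KosM is inactive.
Required activator IrpA is absent, so *dovT* is not transcribed.
So DovT is not produced.
Autoinducer-2 is absent, so FubK is inactive.
With no repressor bound, *rudM* is transcribed.
So RudM is produced and active.
No repressor is bound and RudM is active, so *fubM* is transcribed.
So FubM is produced and active.
With repressor FubM bound, *haxG* is not transcribed.
So HaxG is not produced.
With no repressor bound, *morU* is transcribed.

ON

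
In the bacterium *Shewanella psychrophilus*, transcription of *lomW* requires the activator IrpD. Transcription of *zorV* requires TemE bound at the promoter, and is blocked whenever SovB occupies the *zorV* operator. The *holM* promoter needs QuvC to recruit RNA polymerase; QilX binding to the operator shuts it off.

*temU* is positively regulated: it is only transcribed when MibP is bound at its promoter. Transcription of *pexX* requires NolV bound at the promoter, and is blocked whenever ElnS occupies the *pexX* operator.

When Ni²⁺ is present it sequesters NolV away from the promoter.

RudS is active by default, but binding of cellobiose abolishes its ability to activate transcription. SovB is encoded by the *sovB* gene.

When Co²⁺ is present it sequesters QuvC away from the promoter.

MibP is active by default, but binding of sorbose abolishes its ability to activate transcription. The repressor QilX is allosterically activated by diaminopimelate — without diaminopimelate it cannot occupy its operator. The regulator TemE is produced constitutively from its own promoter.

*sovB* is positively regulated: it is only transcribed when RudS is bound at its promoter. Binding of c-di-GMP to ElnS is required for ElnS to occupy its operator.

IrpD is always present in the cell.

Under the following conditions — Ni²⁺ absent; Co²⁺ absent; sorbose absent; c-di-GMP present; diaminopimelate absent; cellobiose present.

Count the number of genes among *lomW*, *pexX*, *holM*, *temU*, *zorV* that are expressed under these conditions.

4

IrpD is produced constitutively and is active.
No repressor is bound and IrpD is active, so *lomW* is transcribed.
→ *lomW* is ON.
Ni²⁺ is absent, so NolV is active.
c-di-GMP is present, so ElnS is active.
With repressor ElnS bound, *pexX* is not transcribed.
→ *pexX* is OFF.
Diaminopimelate is absent, so QilX is inactive.
Co²⁺ is absent, so QuvC is active.
No repressor is bound and QuvC is active, so *holM* is transcribed.
→ *holM* is ON.
Sorbose is absent, so MibP is active.
No repressor is bound and MibP is active, so *temU* is transcribed.
→ *temU* is ON.
TemE is produced constitutively and is active.
Cellobiose is present, so RudS is inactive.
Required activator RudS is absent, so *sovB* is not transcribed.
So SovB is not produced.
No repressor is bound and TemE is active, so *zorV* is transcribed.
→ *zorV* is ON.
4 of the 5 genes are transcribed.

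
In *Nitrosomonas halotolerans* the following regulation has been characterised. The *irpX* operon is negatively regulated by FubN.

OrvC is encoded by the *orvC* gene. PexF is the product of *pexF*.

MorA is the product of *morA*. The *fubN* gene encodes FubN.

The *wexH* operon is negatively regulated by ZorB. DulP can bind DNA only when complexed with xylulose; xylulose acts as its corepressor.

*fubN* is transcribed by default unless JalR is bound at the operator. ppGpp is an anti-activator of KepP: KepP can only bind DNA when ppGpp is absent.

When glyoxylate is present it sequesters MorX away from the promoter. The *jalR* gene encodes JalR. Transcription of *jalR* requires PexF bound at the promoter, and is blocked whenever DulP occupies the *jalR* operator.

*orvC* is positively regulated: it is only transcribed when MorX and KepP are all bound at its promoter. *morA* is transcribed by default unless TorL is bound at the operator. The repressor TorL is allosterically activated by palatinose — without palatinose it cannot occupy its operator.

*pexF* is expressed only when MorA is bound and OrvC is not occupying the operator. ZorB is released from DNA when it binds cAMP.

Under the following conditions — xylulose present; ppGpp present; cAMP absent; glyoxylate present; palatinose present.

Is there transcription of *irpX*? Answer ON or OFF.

OFF

Palatinose is present, so TorL is active.
With repressor TorL bound, *morA* is not transcribed.
So MorA is not produced.
Glyoxylate is present, so MorX is inactive.
ppGpp is present, so KepP is inactive.
Required activator MorX is absent, so *orvC* is not transcribed.
So OrvC is not produced.
Required activator MorA is absent, so *pexF* is not transcribed.
So PexF is not produced.
Xylulose is present, so DulP is active.
With repressor DulP bound, *jalR* is not transcribed.
So JalR is not produced.
With no repressor bound, *fubN* is transcribed.
So FubN is produced and active.
With repressor FubN bound, *irpX* is not transcribed.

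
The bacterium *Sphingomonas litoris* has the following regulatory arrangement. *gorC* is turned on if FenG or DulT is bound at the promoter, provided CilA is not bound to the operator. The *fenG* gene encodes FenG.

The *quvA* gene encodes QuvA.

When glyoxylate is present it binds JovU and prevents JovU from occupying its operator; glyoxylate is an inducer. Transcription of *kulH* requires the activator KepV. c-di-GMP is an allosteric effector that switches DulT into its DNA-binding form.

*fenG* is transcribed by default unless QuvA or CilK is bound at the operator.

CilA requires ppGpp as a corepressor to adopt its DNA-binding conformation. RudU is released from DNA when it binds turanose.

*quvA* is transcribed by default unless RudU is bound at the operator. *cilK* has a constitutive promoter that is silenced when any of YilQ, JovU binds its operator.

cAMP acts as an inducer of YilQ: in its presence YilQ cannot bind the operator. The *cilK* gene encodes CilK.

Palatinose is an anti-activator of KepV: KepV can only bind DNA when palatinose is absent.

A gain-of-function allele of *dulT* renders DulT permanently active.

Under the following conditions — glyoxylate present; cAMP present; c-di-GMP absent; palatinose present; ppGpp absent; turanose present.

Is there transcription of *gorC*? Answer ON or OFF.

Turanose is present, so RudU is inactive.
With no repressor bound, *quvA* is transcribed.
So QuvA is produced and active.
cAMP is present, so YilQ is inactive.
Glyoxylate is present, so JovU is inactive.
With no repressor bound, *cilK* is transcribed.
So CilK is produced and active.
With repressor QuvA bound, *fenG* is not transcribed.
So FenG is not produced.
DulT is constitutively active in this strain.
ppGpp is absent, so CilA is inactive.
Activator DulT is present, so *gorC* is transcribed.

ON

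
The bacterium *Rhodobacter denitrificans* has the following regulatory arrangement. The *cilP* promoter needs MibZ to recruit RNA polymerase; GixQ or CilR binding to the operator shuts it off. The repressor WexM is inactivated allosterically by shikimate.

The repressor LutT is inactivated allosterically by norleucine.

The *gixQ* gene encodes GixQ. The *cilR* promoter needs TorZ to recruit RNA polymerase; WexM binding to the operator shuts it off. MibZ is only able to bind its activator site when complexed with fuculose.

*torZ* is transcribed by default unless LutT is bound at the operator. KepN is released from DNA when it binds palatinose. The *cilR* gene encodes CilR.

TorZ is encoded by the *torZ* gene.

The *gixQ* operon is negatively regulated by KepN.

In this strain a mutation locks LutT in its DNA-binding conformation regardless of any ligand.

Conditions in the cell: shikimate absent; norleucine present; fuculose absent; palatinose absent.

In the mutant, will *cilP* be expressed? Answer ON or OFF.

Palatinose is absent, so KepN is active.
With repressor KepN bound, *gixQ* is not transcribed.
So GixQ is not produced.
Shikimate is absent, so WexM is active.
LutT is constitutively active in this strain.
With repressor LutT bound, *torZ* is not transcribed.
So TorZ is not produced.
With repressor WexM bound, *cilR* is not transcribed.
So CilR is not produced.
Fuculose is absent, so MibZ is inactive.
Required activator MibZ is absent, so *cilP* is not transcribed.

OFF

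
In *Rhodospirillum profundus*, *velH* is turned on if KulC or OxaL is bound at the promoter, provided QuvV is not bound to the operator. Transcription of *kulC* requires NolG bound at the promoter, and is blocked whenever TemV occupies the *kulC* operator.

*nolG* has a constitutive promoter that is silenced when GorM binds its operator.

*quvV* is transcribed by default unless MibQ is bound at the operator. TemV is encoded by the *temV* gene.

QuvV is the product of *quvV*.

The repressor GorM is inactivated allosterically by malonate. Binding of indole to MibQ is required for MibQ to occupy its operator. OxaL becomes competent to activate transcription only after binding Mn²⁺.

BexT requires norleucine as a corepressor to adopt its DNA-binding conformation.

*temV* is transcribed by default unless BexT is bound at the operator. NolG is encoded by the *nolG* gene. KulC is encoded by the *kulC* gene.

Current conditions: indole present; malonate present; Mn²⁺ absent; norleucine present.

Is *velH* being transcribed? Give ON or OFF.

ON

Indole is present, so MibQ is active.
With repressor MibQ bound, *quvV* is not transcribed.
So QuvV is not produced.
Malonate is present, so GorM is inactive.
With no repressor bound, *nolG* is transcribed.
So NolG is produced and active.
Norleucine is present, so BexT is active.
With repressor BexT bound, *temV* is not transcribed.
So TemV is not produced.
No repressor is bound and NolG is active, so *kulC* is transcribed.
So KulC is produced and active.
Mn²⁺ is absent, so OxaL is inactive.
Activator KulC is present, so *velH* is transcribed.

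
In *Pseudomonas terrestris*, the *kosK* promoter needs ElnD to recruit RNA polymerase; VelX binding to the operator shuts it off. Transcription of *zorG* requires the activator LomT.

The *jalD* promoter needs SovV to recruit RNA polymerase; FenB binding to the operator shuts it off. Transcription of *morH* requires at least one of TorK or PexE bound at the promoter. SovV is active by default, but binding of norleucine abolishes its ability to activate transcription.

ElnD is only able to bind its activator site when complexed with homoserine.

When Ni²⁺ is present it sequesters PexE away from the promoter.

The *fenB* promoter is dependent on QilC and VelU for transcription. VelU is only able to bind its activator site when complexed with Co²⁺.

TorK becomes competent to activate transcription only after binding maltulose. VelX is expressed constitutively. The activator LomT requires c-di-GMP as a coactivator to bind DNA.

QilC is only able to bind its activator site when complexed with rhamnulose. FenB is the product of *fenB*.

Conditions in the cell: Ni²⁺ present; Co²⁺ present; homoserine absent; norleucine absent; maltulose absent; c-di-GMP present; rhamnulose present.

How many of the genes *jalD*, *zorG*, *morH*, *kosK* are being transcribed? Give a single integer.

Norleucine is absent, so SovV is active.
Rhamnulose is present, so QilC is active.
Co²⁺ is present, so VelU is active.
No repressor is bound and QilC and VelU are active, so *fenB* is transcribed.
So FenB is produced and active.
With repressor FenB bound, *jalD* is not transcribed.
→ *jalD* is OFF.
c-di-GMP is present, so LomT is active.
No repressor is bound and LomT is active, so *zorG* is transcribed.
→ *zorG* is ON.
Maltulose is absent, so TorK is inactive.
Ni²⁺ is present, so PexE is inactive.
No activator is available at the *morH* promoter, so *morH* is not transcribed.
→ *morH* is OFF.
VelX is produced constitutively and is active.
Homoserine is absent, so ElnD is inactive.
With repressor VelX bound, *kosK* is not transcribed.
→ *kosK* is OFF.
1 of the 4 genes is transcribed.

1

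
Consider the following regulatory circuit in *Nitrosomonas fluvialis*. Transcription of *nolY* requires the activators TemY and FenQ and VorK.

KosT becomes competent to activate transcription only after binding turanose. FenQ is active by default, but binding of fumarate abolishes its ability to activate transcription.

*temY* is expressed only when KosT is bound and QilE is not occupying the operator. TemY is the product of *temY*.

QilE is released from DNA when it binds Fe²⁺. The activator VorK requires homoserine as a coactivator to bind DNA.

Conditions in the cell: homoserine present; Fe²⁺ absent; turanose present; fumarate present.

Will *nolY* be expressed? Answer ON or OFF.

Turanose is present, so KosT is active.
Fe²⁺ is absent, so QilE is active.
With repressor QilE bound, *temY* is not transcribed.
So TemY is not produced.
Fumarate is present, so FenQ is inactive.
Homoserine is present, so VorK is active.
Required activator TemY is absent, so *nolY* is not transcribed.

OFF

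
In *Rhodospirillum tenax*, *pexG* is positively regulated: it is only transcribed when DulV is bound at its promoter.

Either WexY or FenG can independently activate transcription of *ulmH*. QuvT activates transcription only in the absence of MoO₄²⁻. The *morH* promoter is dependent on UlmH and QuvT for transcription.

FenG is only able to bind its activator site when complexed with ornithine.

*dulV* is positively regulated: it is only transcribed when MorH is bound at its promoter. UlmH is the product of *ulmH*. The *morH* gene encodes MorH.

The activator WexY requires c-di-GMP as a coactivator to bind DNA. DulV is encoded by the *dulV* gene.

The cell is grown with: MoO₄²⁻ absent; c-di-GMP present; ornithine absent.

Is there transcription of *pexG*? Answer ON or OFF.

c-di-GMP is present, so WexY is active.
Ornithine is absent, so FenG is inactive.
Activator WexY is present, so *ulmH* is transcribed.
So UlmH is produced and active.
MoO₄²⁻ is absent, so QuvT is active.
No repressor is bound and UlmH and QuvT are active, so *morH* is transcribed.
So MorH is produced and active.
No repressor is bound and MorH is active, so *dulV* is transcribed.
So DulV is produced and active.
No repressor is bound and DulV is active, so *pexG* is transcribed.

ON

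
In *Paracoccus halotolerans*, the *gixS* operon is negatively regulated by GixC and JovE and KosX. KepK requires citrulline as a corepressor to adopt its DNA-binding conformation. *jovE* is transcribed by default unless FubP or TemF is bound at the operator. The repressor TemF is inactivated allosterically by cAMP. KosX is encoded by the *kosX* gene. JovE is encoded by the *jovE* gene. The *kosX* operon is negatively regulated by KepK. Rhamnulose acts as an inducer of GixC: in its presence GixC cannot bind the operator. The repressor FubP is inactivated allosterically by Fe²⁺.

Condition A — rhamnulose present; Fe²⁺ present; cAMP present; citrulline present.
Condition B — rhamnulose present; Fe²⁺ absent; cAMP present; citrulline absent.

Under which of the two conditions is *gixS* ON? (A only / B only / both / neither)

neither

Condition A:
Rhamnulose is present, so GixC is inactive.
Fe²⁺ is present, so FubP is inactive.
cAMP is present, so TemF is inactive.
With no repressor bound, *jovE* is transcribed.
So JovE is produced and active.
Citrulline is present, so KepK is active.
With repressor KepK bound, *kosX* is not transcribed.
So KosX is not produced.
With repressor JovE bound, *gixS* is not transcribed.
→ *gixS* is OFF in A.
Condition B:
Rhamnulose is present, so GixC is inactive.
Fe²⁺ is absent, so FubP is active.
cAMP is present, so TemF is inactive.
With repressor FubP bound, *jovE* is not transcribed.
So JovE is not produced.
Citrulline is absent, so KepK is inactive.
With no repressor bound, *kosX* is transcribed.
So KosX is produced and active.
With repressor KosX bound, *gixS* is not transcribed.
→ *gixS* is OFF in B.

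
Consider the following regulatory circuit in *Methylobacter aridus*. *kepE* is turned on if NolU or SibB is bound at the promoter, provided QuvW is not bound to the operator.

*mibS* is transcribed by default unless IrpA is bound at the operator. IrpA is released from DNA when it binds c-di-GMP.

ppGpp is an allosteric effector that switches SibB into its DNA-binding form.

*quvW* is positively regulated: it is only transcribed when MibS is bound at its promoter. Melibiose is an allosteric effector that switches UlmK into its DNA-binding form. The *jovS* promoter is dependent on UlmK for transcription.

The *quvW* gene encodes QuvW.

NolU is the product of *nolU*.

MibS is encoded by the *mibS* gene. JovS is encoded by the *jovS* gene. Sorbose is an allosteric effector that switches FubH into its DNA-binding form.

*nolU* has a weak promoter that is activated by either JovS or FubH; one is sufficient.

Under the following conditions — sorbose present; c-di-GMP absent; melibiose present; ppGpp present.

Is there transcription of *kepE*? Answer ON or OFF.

Melibiose is present, so UlmK is active.
No repressor is bound and UlmK is active, so *jovS* is transcribed.
So JovS is produced and active.
Sorbose is present, so FubH is active.
Activator JovS is present, so *nolU* is transcribed.
So NolU is produced and active.
c-di-GMP is absent, so IrpA is active.
With repressor IrpA bound, *mibS* is not transcribed.
So MibS is not produced.
Required activator MibS is absent, so *quvW* is not transcribed.
So QuvW is not produced.
ppGpp is present, so SibB is active.
Activator NolU is present, so *kepE* is transcribed.

ON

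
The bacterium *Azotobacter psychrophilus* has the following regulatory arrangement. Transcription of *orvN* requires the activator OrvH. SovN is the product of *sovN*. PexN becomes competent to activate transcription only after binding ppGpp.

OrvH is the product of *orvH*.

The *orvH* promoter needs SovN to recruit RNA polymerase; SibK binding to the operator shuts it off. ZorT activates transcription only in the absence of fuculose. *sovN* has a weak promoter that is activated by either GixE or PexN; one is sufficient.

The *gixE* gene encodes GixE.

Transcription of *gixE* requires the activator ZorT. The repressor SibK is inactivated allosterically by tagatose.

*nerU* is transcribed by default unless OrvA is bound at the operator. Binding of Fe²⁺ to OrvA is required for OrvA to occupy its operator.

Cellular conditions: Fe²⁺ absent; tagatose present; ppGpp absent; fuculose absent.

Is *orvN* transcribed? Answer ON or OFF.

ON

Fuculose is absent, so ZorT is active.
No repressor is bound and ZorT is active, so *gixE* is transcribed.
So GixE is produced and active.
ppGpp is absent, so PexN is inactive.
Activator GixE is present, so *sovN* is transcribed.
So SovN is produced and active.
Tagatose is present, so SibK is inactive.
No repressor is bound and SovN is active, so *orvH* is transcribed.
So OrvH is produced and active.
No repressor is bound and OrvH is active, so *orvN* is transcribed.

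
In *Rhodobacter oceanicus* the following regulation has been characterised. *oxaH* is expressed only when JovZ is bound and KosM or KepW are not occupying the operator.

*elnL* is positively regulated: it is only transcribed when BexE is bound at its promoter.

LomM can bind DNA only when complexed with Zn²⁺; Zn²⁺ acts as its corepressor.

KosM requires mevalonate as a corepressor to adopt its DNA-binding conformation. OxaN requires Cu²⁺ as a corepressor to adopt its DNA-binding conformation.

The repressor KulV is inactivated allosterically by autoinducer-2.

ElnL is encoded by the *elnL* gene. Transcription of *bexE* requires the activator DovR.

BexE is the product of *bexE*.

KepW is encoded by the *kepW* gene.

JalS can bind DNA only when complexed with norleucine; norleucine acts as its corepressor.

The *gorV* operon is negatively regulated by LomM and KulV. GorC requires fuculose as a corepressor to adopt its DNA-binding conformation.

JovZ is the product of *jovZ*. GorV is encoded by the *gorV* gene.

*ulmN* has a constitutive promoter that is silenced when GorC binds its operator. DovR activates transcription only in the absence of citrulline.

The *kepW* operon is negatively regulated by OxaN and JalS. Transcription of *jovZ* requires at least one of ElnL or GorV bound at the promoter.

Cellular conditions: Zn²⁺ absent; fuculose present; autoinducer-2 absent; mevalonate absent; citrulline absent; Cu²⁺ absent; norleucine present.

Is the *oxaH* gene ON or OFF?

ON

Mevalonate is absent, so KosM is inactive.
Cu²⁺ is absent, so OxaN is inactive.
Norleucine is present, so JalS is active.
With repressor JalS bound, *kepW* is not transcribed.
So KepW is not produced.
Citrulline is absent, so DovR is active.
No repressor is bound and DovR is active, so *bexE* is transcribed.
So BexE is produced and active.
No repressor is bound and BexE is active, so *elnL* is transcribed.
So ElnL is produced and active.
Zn²⁺ is absent, so LomM is inactive.
Autoinducer-2 is absent, so KulV is active.
With repressor KulV bound, *gorV* is not transcribed.
So GorV is not produced.
Activator ElnL is present, so *jovZ* is transcribed.
So JovZ is produced and active.
No repressor is bound and JovZ is active, so *oxaH* is transcribed.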